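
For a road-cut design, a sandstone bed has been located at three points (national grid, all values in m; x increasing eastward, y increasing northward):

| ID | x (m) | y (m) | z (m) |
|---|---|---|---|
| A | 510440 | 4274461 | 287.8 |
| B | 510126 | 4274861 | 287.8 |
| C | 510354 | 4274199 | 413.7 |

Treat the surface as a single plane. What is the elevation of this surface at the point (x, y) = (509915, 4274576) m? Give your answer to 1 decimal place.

475.5 m

Two edge vectors: A→B = (-314, 400, 0), A→C = (-86, -262, 125.9).
Normal n = (A→B) × (A→C) = (50360, 39532.6, 116668).
So ∂z/∂x = −n_x/n_z = −0.431652210 and ∂z/∂y = −n_y/n_z = −0.338846985.
Intercept c from A: 287.8 + 220332.55 + 1448388.22 = 1669008.57.
At (509915, 4274576): z = −220105.9 − 1448427.2 + 1669008.57 = 475.5 m.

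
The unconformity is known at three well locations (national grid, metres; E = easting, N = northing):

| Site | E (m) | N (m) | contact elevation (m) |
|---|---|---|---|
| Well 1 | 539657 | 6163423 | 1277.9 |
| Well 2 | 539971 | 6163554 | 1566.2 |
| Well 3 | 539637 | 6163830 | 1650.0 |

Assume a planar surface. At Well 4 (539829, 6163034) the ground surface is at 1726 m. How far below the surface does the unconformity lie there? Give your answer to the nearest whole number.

Two edge vectors: Well 1→Well 2 = (314, 131, 288.3), Well 1→Well 3 = (-20, 407, 372.1).
Normal n = (Well 1→Well 2) × (Well 1→Well 3) = (-68593, -122605.4, 130418).
So ∂z/∂E = −n_x/n_z = 0.52594734 and ∂z/∂N = −n_y/n_z = 0.94009569.
Intercept c from Well 1: 1277.9 − 283831.16 − 5794207.41 = −6076760.68.
At (539829, 6163034): z_contact = 283921.6 + 5793841.7 − 6076760.68 = 1002.7 m.
Depth below ground = 1726 − 1002.7 = 723 m.

723 m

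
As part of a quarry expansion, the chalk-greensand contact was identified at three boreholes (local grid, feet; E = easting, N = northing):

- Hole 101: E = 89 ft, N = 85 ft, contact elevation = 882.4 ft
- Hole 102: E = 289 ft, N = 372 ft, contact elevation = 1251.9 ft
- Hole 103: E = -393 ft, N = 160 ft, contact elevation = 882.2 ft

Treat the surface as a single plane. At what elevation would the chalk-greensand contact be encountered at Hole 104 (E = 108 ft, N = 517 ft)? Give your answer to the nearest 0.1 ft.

1387.5 ft

Two edge vectors: Hole 101→Hole 102 = (200, 287, 369.5), Hole 101→Hole 103 = (-482, 75, -0.2).
Normal n = (Hole 101→Hole 102) × (Hole 101→Hole 103) = (-27769.9, -178059, 153334).
So ∂z/∂E = −n_x/n_z = 0.18111 and ∂z/∂N = −n_y/n_z = 1.16125.
Intercept c from Hole 101: 882.4 − 16.12 − 98.71 = 767.58.
At (108, 517): z = 19.6 + 600.4 + 767.58 = 1387.5 ft.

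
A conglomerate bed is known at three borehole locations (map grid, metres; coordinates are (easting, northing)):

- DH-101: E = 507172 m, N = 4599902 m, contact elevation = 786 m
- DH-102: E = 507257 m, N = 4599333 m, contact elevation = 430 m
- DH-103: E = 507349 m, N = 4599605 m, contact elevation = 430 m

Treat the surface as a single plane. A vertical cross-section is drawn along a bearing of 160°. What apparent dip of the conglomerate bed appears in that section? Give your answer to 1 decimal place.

40.3°

Let the plane be z = a·E + b·N + c.
DH-102−DH-101: 85a − 569b = −356;  DH-103−DH-101: 177a − 297b = −356.
Solving gives a = −1.28309, b = 0.43399.
Unit vector along 160° is (sin 160°, cos 160°) = (0.3420, -0.9397).
Slope in that direction = a·(0.3420) + b·(-0.9397) = −0.84665.
Apparent dip = arctan|0.84665| = 40.3° (true dip is 53.6°, so apparent ≤ true as expected).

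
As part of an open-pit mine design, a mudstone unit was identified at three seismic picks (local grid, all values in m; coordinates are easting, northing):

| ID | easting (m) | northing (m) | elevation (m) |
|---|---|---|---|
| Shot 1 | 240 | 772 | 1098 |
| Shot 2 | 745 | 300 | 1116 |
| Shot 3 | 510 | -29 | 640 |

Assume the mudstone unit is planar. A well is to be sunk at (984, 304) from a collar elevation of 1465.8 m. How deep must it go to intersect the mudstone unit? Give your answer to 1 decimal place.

147.5 m

Two edge vectors: Shot 1→Shot 2 = (505, -472, 18), Shot 1→Shot 3 = (270, -801, -458).
Normal n = (Shot 1→Shot 2) × (Shot 1→Shot 3) = (230594, 236150, -277065).
So ∂z/∂easting = −n_x/n_z = 0.83227 and ∂z/∂northing = −n_y/n_z = 0.85233.
Intercept c from Shot 1: 1098 − 199.75 − 658.00 = 240.26.
At (984, 304): z_contact = 818.96 + 259.11 + 240.26 = 1318.32 m.
Depth below ground = 1465.8 − 1318.32 = 147.5 m.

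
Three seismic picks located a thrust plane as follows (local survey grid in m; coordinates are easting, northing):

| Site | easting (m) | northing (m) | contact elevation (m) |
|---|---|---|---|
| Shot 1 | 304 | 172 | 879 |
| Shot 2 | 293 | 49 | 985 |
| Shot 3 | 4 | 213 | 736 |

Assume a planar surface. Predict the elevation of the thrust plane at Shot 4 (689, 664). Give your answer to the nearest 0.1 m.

575.9 m

Two edge vectors: Shot 1→Shot 2 = (-11, -123, 106), Shot 1→Shot 3 = (-300, 41, -143).
Normal n = (Shot 1→Shot 2) × (Shot 1→Shot 3) = (13243, -33373, -37351).
So ∂z/∂easting = −n_x/n_z = 0.35456 and ∂z/∂northing = −n_y/n_z = −0.89350.
Intercept c from Shot 1: 879 − 107.78 + 153.68 = 924.90.
At (689, 664): z = 244.3 − 593.3 + 924.90 = 575.9 m.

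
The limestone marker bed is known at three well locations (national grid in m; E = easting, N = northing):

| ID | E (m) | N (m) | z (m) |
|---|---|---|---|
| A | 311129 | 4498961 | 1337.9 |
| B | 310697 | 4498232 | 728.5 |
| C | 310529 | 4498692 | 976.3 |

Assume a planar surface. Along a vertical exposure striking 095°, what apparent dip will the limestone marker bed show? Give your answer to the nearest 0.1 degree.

Let the plane be z = a·E + b·N + c.
B−A: −432a − 729b = −609.4;  C−A: −600a − 269b = −361.6.
Solving gives a = 0.31034, b = 0.65204.
Unit vector along 095° is (sin 95°, cos 95°) = (0.9962, -0.0872).
Slope in that direction = a·(0.9962) + b·(-0.0872) = 0.25233.
Apparent dip = arctan|0.25233| = 14.2° (true dip is 35.8°, so apparent ≤ true as expected).

14.2°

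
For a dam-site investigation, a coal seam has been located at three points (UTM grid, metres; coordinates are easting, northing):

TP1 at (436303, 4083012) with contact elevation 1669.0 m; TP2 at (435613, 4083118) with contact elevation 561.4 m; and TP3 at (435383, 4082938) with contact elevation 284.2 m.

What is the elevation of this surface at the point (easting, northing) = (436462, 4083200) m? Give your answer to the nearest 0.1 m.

1833.5 m

Let the plane be z = a·easting + b·northing + c.
TP2−TP1: −690a + 106b = −1107.6;  TP3−TP1: −920a − 74b = −1384.8.
Solving gives a = 1.539582716, b = −0.427244582.
Then c = 1669 − a·436303 − b·4083012 = 1074389.20.
At (436462, 4083200): z = 671969.4 − 1744525.1 + 1074389.20 = 1833.5 m.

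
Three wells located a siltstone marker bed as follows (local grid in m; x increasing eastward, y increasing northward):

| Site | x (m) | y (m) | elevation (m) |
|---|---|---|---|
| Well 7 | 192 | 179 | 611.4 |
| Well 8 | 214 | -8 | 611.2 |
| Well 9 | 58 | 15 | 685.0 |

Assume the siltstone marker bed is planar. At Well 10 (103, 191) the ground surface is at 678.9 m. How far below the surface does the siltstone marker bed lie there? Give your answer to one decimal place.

Two edge vectors: Well 7→Well 8 = (22, -187, -0.2), Well 7→Well 9 = (-134, -164, 73.6).
Normal n = (Well 7→Well 8) × (Well 7→Well 9) = (-13796, -1592.4, -28666).
So ∂z/∂x = −n_x/n_z = −0.48127 and ∂z/∂y = −n_y/n_z = −0.05555.
Intercept c from Well 7: 611.4 + 92.40 + 9.94 = 713.75.
At (103, 191): z_contact = −49.57 − 10.61 + 713.75 = 653.57 m.
Depth below ground = 678.9 − 653.57 = 25.3 m.

25.3 m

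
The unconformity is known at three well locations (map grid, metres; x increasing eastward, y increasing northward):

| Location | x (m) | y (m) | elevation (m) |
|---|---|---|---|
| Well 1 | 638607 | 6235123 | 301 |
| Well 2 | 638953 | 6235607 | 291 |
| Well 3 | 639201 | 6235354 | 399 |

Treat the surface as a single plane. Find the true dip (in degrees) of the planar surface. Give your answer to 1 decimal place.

17.1°

Two edge vectors: Well 1→Well 2 = (346, 484, -10), Well 1→Well 3 = (594, 231, 98).
Normal n = (Well 1→Well 2) × (Well 1→Well 3) = (49742, -39848, -207570).
So ∂z/∂x = −n_x/n_z = 0.23964 and ∂z/∂y = −n_y/n_z = −0.19197.
Gradient magnitude |∇z| = √(a² + b²) = √(0.05743 + 0.03685) = 0.30705.
True dip = arctan(0.30705) = 17.1°, dipping toward NW (azimuth ≈ 309°).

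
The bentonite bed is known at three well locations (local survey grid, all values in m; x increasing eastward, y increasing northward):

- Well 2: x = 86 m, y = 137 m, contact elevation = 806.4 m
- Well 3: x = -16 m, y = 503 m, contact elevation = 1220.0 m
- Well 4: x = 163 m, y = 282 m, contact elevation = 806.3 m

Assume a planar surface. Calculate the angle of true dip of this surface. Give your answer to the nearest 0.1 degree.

57.7°

Two edge vectors: Well 2→Well 3 = (-102, 366, 413.6), Well 2→Well 4 = (77, 145, -0.1).
Normal n = (Well 2→Well 3) × (Well 2→Well 4) = (-60008.6, 31837, -42972).
So ∂z/∂x = −n_x/n_z = −1.39646 and ∂z/∂y = −n_y/n_z = 0.74088.
Gradient magnitude |∇z| = √(a² + b²) = √(1.95010 + 0.54890) = 1.58082.
True dip = arctan(1.58082) = 57.7°, dipping toward ESE (azimuth ≈ 118°).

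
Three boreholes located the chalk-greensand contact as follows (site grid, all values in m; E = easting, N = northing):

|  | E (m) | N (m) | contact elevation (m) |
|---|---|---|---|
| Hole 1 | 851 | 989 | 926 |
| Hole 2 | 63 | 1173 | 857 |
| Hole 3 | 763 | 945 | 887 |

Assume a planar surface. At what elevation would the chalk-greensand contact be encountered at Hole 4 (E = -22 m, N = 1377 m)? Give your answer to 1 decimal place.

938.8 m

Two edge vectors: Hole 1→Hole 2 = (-788, 184, -69), Hole 1→Hole 3 = (-88, -44, -39).
Normal n = (Hole 1→Hole 2) × (Hole 1→Hole 3) = (-10212, -24660, 50864).
So ∂z/∂E = −n_x/n_z = 0.200771 and ∂z/∂N = −n_y/n_z = 0.484822.
Intercept c from Hole 1: 926 − 170.86 − 479.49 = 275.65.
At (-22, 1377): z = −4.4 + 667.6 + 275.65 = 938.8 m.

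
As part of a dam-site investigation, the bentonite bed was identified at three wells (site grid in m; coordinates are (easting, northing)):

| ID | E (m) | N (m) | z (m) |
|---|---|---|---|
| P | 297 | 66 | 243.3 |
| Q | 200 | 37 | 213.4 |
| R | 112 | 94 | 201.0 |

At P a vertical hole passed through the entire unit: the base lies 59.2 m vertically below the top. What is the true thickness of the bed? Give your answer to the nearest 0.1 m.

56.5 m

Let the plane be z = a·E + b·N + c.
Q−P: −97a − 29b = −29.9;  R−P: −185a + 28b = −42.3.
Solving gives a = 0.25540, b = 0.17676.
|∇z| = √(a²+b²) = 0.31060, so dip δ = arctan(0.31060) = 17.25°.
True thickness = vertical thickness × cos δ = 59.2 × cos 17.25° = 56.5 m.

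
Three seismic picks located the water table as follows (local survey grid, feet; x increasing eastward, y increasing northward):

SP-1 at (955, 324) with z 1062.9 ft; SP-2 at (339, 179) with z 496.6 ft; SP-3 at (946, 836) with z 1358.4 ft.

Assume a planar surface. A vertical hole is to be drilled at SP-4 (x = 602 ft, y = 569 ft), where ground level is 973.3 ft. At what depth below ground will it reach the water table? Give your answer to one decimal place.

41.1 ft

Let the plane be z = a·x + b·y + c.
SP-2−SP-1: −616a − 145b = −566.3;  SP-3−SP-1: −9a + 512b = 295.5.
Solving gives a = 0.78024, b = 0.59086.
Then c = 1062.9 − a·955 − b·324 = 126.34.
At (602, 569): z_contact = 469.70 + 336.20 + 126.34 = 932.24 ft.
Depth below ground = 973.3 − 932.24 = 41.1 ft.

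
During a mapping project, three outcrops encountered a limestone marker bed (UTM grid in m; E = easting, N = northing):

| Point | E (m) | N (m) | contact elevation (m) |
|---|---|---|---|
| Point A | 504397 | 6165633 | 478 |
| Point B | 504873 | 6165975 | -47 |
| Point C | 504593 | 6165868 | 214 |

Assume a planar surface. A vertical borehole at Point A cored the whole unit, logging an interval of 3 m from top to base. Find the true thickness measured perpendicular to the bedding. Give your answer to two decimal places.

Let the plane be z = a·E + b·N + c.
Point B−Point A: 476a + 342b = −525;  Point C−Point A: 196a + 235b = −264.
Solving gives a = −0.73809, b = −0.50781.
|∇z| = √(a²+b²) = 0.89590, so dip δ = arctan(0.89590) = 41.86°.
True thickness = vertical thickness × cos δ = 3 × cos 41.86° = 2.23 m.

2.23 m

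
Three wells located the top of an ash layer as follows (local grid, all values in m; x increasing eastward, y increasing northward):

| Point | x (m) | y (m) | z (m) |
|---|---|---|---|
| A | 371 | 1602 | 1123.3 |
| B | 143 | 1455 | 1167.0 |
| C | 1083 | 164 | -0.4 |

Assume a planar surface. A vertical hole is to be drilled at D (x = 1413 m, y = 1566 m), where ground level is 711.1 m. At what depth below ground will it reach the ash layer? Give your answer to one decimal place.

155.9 m

Two edge vectors: A→B = (-228, -147, 43.7), A→C = (712, -1438, -1123.7).
Normal n = (A→B) × (A→C) = (228024.5, -225089.2, 432528).
So ∂z/∂x = −n_x/n_z = −0.527190 and ∂z/∂y = −n_y/n_z = 0.520404.
Intercept c from A: 1123.3 + 195.59 − 833.69 = 485.20.
At (1413, 1566): z_contact = −744.92 + 814.95 + 485.20 = 555.23 m.
Depth below ground = 711.1 − 555.23 = 155.9 m.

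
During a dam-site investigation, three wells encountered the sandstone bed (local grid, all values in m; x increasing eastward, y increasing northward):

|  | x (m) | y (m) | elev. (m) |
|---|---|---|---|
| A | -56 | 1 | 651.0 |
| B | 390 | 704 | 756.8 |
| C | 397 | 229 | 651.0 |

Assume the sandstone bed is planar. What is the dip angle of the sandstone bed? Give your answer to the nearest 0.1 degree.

Two edge vectors: A→B = (446, 703, 105.8), A→C = (453, 228, 0).
Normal n = (A→B) × (A→C) = (-24122.4, 47927.4, -216771).
So ∂z/∂x = −n_x/n_z = −0.11128 and ∂z/∂y = −n_y/n_z = 0.22110.
Gradient magnitude |∇z| = √(a² + b²) = √(0.01238 + 0.04888) = 0.24752.
True dip = arctan(0.24752) = 13.9°, dipping toward SSE (azimuth ≈ 153°).

13.9°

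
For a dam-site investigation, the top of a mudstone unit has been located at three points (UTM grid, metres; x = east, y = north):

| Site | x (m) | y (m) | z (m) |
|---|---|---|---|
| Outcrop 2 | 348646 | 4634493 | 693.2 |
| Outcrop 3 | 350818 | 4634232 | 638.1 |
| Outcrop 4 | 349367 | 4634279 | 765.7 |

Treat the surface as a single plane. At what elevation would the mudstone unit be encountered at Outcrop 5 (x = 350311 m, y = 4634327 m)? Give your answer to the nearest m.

Let the plane be z = a·x + b·y + c.
Outcrop 3−Outcrop 2: 2172a − 261b = −55.1;  Outcrop 4−Outcrop 2: 721a − 214b = 72.5.
Solving gives a = −0.11103002, b = −0.71286281.
Then c = 693.2 − a·348646 − b·4634493 = 3343161.06.
At (350311, 4634327): z = −38895.0 − 3303639.4 + 3343161.06 = 626.7 m.

627 m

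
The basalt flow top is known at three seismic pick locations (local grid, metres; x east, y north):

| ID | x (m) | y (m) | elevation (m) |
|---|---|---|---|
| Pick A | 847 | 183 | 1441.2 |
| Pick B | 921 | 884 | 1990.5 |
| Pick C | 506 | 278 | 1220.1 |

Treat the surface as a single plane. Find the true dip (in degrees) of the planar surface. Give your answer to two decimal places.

47.51°

Let the plane be z = a·x + b·y + c.
Pick B−Pick A: 74a + 701b = 549.3;  Pick C−Pick A: −341a + 95b = −221.1.
Solving gives a = 0.84193, b = 0.69472.
Gradient magnitude |∇z| = √(a² + b²) = √(0.70885 + 0.48263) = 1.09155.
True dip = arctan(1.09155) = 47.51°, dipping toward SW (azimuth ≈ 230°).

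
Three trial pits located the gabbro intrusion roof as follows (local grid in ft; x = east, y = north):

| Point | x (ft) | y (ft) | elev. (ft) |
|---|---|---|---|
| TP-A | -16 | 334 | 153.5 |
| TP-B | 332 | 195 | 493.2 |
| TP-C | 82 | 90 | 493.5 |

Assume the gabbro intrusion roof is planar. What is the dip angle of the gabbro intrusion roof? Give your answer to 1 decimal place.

Let the plane be z = a·x + b·y + c.
TP-B−TP-A: 348a − 139b = 339.7;  TP-C−TP-A: 98a − 244b = 340.
Solving gives a = 0.49974, b = −1.19273.
Gradient magnitude |∇z| = √(a² + b²) = √(0.24974 + 1.42259) = 1.29319.
True dip = arctan(1.29319) = 52.3°, dipping toward NNW (azimuth ≈ 337°).

52.3°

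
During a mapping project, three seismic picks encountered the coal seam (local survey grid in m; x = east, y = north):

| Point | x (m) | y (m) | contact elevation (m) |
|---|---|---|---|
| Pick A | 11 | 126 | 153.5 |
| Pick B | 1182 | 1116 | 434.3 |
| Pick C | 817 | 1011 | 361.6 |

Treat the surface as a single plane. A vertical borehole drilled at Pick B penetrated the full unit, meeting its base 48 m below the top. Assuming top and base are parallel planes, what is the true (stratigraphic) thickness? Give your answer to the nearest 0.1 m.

47.1 m

Let the plane be z = a·x + b·y + c.
Pick B−Pick A: 1171a + 990b = 280.8;  Pick C−Pick A: 806a + 885b = 208.1.
Solving gives a = 0.17823, b = 0.07282.
|∇z| = √(a²+b²) = 0.19253, so dip δ = arctan(0.19253) = 10.90°.
True thickness = vertical thickness × cos δ = 48 × cos 10.90° = 47.1 m.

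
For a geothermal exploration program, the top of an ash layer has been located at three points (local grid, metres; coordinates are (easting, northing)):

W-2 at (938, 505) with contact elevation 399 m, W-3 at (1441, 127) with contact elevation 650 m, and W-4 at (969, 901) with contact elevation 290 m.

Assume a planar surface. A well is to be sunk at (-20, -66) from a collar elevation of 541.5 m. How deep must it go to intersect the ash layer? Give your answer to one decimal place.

Two edge vectors: W-2→W-3 = (503, -378, 251), W-2→W-4 = (31, 396, -109).
Normal n = (W-2→W-3) × (W-2→W-4) = (-58194, 62608, 210906).
So ∂z/∂E = −n_x/n_z = 0.275924 and ∂z/∂N = −n_y/n_z = −0.296853.
Intercept c from W-2: 399 − 258.82 + 149.91 = 290.09.
At (-20, -66): z_contact = −5.52 + 19.59 + 290.09 = 304.17 m.
Depth below ground = 541.5 − 304.17 = 237.3 m.

237.3 m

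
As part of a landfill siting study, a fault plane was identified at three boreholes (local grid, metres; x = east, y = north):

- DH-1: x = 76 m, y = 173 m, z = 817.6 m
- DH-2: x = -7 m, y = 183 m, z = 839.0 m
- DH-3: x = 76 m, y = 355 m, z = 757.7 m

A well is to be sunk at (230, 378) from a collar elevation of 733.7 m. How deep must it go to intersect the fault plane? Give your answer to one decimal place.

Two edge vectors: DH-1→DH-2 = (-83, 10, 21.4), DH-1→DH-3 = (0, 182, -59.9).
Normal n = (DH-1→DH-2) × (DH-1→DH-3) = (-4493.8, -4971.7, -15106).
So ∂z/∂x = −n_x/n_z = −0.29748 and ∂z/∂y = −n_y/n_z = −0.32912.
Intercept c from DH-1: 817.6 + 22.61 + 56.94 = 897.15.
At (230, 378): z_contact = −68.42 − 124.41 + 897.15 = 704.32 m.
Depth below ground = 733.7 − 704.32 = 29.4 m.

29.4 m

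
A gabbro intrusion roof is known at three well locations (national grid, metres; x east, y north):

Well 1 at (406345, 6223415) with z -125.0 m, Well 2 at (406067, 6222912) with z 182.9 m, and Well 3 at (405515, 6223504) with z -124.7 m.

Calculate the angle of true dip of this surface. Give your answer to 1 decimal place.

Two edge vectors: Well 1→Well 2 = (-278, -503, 307.9), Well 1→Well 3 = (-830, 89, 0.3).
Normal n = (Well 1→Well 2) × (Well 1→Well 3) = (-27554, -255473.6, -442232).
So ∂z/∂x = −n_x/n_z = −0.06231 and ∂z/∂y = −n_y/n_z = −0.57769.
Gradient magnitude |∇z| = √(a² + b²) = √(0.00388 + 0.33373) = 0.58104.
True dip = arctan(0.58104) = 30.2°, dipping toward N (azimuth ≈ 006°).

30.2°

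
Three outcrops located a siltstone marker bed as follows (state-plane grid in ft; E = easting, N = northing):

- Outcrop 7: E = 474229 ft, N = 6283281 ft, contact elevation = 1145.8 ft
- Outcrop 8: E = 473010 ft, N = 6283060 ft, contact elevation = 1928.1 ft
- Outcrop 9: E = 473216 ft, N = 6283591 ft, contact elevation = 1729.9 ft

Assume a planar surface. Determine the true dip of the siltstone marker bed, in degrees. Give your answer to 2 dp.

32.29°

Two edge vectors: Outcrop 7→Outcrop 8 = (-1219, -221, 782.3), Outcrop 7→Outcrop 9 = (-1013, 310, 584.1).
Normal n = (Outcrop 7→Outcrop 8) × (Outcrop 7→Outcrop 9) = (-371599.1, -80452, -601763).
So ∂z/∂E = −n_x/n_z = −0.61752 and ∂z/∂N = −n_y/n_z = −0.13369.
Gradient magnitude |∇z| = √(a² + b²) = √(0.38133 + 0.01787) = 0.63182.
True dip = arctan(0.63182) = 32.29°, dipping toward ENE (azimuth ≈ 078°).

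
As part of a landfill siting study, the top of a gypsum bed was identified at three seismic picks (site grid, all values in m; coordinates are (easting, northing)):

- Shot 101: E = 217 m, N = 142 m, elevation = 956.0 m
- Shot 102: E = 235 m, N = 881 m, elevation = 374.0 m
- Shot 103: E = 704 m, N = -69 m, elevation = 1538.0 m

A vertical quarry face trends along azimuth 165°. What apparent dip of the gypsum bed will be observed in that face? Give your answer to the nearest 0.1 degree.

Two edge vectors: Shot 101→Shot 102 = (18, 739, -582), Shot 101→Shot 103 = (487, -211, 582).
Normal n = (Shot 101→Shot 102) × (Shot 101→Shot 103) = (307296, -293910, -363691).
So ∂z/∂E = −n_x/n_z = 0.84494 and ∂z/∂N = −n_y/n_z = −0.80813.
Unit vector along 165° is (sin 165°, cos 165°) = (0.2588, -0.9659).
Slope in that direction = a·(0.2588) + b·(-0.9659) = 0.99928.
Apparent dip = arctan|0.99928| = 45.0° (true dip is 49.5°, so apparent ≤ true as expected).

45.0°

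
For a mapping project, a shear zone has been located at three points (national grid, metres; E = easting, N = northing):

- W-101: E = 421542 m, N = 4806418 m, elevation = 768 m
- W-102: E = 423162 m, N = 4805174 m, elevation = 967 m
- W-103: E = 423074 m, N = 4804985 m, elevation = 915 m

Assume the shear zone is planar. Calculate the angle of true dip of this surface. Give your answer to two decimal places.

16.38°

Let the plane be z = a·E + b·N + c.
W-102−W-101: 1620a − 1244b = 199;  W-103−W-101: 1532a − 1433b = 147.
Solving gives a = 0.24612, b = 0.16054.
Gradient magnitude |∇z| = √(a² + b²) = √(0.06057 + 0.02577) = 0.29385.
True dip = arctan(0.29385) = 16.38°, dipping toward WSW (azimuth ≈ 237°).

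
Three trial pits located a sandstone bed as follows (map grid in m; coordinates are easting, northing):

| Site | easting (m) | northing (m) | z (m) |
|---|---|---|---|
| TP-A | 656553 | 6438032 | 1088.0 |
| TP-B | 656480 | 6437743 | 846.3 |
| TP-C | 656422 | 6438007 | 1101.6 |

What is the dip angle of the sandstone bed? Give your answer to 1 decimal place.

Let the plane be z = a·easting + b·northing + c.
TP-B−TP-A: −73a − 289b = −241.7;  TP-C−TP-A: −131a − 25b = 13.6.
Solving gives a = −0.27676, b = 0.90624.
Gradient magnitude |∇z| = √(a² + b²) = √(0.07660 + 0.82127) = 0.94756.
True dip = arctan(0.94756) = 43.5°, dipping toward SSE (azimuth ≈ 163°).

43.5°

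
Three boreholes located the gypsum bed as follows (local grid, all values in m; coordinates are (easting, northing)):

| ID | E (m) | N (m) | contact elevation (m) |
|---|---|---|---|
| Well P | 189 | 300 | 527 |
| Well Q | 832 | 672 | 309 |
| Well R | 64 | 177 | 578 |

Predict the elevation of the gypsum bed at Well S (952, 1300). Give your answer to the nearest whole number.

Let the plane be z = a·E + b·N + c.
Well Q−Well P: 643a + 372b = −218;  Well R−Well P: −125a − 123b = 51.
Solving gives a = −0.24063, b = −0.17009.
Then c = 527 − a·189 − b·300 = 623.51.
At (952, 1300): z = −229.1 − 221.1 + 623.51 = 173.3 m.

173 m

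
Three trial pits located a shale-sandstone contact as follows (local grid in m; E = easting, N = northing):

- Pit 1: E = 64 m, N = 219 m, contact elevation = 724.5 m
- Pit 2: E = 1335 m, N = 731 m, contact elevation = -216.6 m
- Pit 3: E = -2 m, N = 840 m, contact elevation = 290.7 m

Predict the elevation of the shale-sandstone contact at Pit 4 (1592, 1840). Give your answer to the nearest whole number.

-1156 m

Let the plane be z = a·E + b·N + c.
Pit 2−Pit 1: 1271a + 512b = −941.1;  Pit 3−Pit 1: −66a + 621b = −433.8.
Solving gives a = −0.44020, b = −0.74533.
Then c = 724.5 − a·64 − b·219 = 915.90.
At (1592, 1840): z = −700.8 − 1371.4 + 915.90 = -1156.3 m.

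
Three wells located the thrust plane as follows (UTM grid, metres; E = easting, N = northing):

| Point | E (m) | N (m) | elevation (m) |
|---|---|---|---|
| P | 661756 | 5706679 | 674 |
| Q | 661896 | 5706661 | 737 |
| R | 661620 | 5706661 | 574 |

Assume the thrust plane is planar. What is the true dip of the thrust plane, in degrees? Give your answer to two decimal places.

Two edge vectors: P→Q = (140, -18, 63), P→R = (-136, -18, -100).
Normal n = (P→Q) × (P→R) = (2934, 5432, -4968).
So ∂z/∂E = −n_x/n_z = 0.59058 and ∂z/∂N = −n_y/n_z = 1.09340.
Gradient magnitude |∇z| = √(a² + b²) = √(0.34878 + 1.19552) = 1.24270.
True dip = arctan(1.24270) = 51.18°, dipping toward SSW (azimuth ≈ 208°).

51.18°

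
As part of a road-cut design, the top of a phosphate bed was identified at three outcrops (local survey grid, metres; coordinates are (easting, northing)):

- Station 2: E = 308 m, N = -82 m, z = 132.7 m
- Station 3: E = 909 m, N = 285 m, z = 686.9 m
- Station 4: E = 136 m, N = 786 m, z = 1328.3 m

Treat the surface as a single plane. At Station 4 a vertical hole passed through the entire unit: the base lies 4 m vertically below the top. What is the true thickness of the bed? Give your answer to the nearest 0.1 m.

2.3 m

Two edge vectors: Station 2→Station 3 = (601, 367, 554.2), Station 2→Station 4 = (-172, 868, 1195.6).
Normal n = (Station 2→Station 3) × (Station 2→Station 4) = (-42260.4, -813878, 584792).
So ∂z/∂E = −n_x/n_z = 0.07227 and ∂z/∂N = −n_y/n_z = 1.39174.
|∇z| = √(a²+b²) = 1.39361, so dip δ = arctan(1.39361) = 54.34°.
True thickness = vertical thickness × cos δ = 4 × cos 54.34° = 2.3 m.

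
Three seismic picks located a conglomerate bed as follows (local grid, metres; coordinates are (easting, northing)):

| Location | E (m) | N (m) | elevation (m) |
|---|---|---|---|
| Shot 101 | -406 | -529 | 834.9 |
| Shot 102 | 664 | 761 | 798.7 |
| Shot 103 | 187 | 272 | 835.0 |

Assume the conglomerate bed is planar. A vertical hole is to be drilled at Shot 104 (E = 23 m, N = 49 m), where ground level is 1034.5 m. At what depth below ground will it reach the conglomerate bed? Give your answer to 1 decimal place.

Two edge vectors: Shot 101→Shot 102 = (1070, 1290, -36.2), Shot 101→Shot 103 = (593, 801, 0.1).
Normal n = (Shot 101→Shot 102) × (Shot 101→Shot 103) = (29125.2, -21573.6, 92100).
So ∂z/∂E = −n_x/n_z = −0.31623 and ∂z/∂N = −n_y/n_z = 0.23424.
Intercept c from Shot 101: 834.9 − 128.39 + 123.91 = 830.42.
At (23, 49): z_contact = −7.27 + 11.48 + 830.42 = 834.63 m.
Depth below ground = 1034.5 − 834.63 = 199.9 m.

199.9 m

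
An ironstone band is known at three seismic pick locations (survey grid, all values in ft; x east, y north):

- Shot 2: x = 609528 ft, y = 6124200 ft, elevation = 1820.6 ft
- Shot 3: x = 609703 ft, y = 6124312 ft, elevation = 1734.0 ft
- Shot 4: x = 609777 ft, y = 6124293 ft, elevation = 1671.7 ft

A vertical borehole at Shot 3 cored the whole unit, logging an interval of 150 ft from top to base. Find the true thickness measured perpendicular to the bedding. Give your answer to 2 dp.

Two edge vectors: Shot 2→Shot 3 = (175, 112, -86.6), Shot 2→Shot 4 = (249, 93, -148.9).
Normal n = (Shot 2→Shot 3) × (Shot 2→Shot 4) = (-8623, 4494.1, -11613).
So ∂z/∂x = −n_x/n_z = −0.74253 and ∂z/∂y = −n_y/n_z = 0.38699.
|∇z| = √(a²+b²) = 0.83732, so dip δ = arctan(0.83732) = 39.94°.
True thickness = vertical thickness × cos δ = 150 × cos 39.94° = 115.01 ft.

115.01 ft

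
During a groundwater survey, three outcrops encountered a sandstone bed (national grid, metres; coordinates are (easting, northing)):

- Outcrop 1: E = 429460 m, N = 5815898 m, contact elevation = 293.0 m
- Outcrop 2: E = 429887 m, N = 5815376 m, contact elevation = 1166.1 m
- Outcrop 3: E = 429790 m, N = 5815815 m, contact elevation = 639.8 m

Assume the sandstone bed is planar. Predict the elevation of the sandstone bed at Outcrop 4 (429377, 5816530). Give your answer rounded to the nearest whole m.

-420 m

Two edge vectors: Outcrop 1→Outcrop 2 = (427, -522, 873.1), Outcrop 1→Outcrop 3 = (330, -83, 346.8).
Normal n = (Outcrop 1→Outcrop 2) × (Outcrop 1→Outcrop 3) = (-108562.3, 140039.4, 136819).
So ∂z/∂E = −n_x/n_z = 0.79347386 and ∂z/∂N = −n_y/n_z = −1.02353767.
Intercept c from Outcrop 1: 293 − 340765.28 + 5952790.67 = 5612318.38.
At (429377, 5816530): z = 340699.4 − 5953437.5 + 5612318.38 = -419.7 m.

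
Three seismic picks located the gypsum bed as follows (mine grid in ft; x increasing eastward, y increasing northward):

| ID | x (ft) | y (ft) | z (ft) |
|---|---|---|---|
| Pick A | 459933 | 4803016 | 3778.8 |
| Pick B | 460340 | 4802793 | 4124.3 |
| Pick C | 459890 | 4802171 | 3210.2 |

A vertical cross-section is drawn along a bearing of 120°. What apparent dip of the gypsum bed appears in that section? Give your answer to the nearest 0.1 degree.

35.7°

Let the plane be z = a·x + b·y + c.
Pick B−Pick A: 407a − 223b = 345.5;  Pick C−Pick A: −43a − 845b = −568.6.
Solving gives a = 1.18456, b = 0.61262.
Unit vector along 120° is (sin 120°, cos 120°) = (0.8660, -0.5000).
Slope in that direction = a·(0.8660) + b·(-0.5000) = 0.71955.
Apparent dip = arctan|0.71955| = 35.7° (true dip is 53.1°, so apparent ≤ true as expected).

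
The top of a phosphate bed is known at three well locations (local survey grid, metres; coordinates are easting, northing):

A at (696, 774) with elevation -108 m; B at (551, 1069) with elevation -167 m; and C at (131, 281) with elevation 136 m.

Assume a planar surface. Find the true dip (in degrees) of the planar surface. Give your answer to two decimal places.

18.78°

Let the plane be z = a·easting + b·northing + c.
B−A: −145a + 295b = −59;  C−A: −565a − 493b = 244.
Solving gives a = −0.18010, b = −0.28852.
Gradient magnitude |∇z| = √(a² + b²) = √(0.03244 + 0.08325) = 0.34012.
True dip = arctan(0.34012) = 18.78°, dipping toward NNE (azimuth ≈ 032°).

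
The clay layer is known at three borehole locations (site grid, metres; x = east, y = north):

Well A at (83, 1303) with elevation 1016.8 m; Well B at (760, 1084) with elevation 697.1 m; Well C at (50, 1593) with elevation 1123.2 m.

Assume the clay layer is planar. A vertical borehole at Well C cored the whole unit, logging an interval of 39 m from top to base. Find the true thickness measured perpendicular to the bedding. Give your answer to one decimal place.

Let the plane be z = a·x + b·y + c.
Well B−Well A: 677a − 219b = −319.7;  Well C−Well A: −33a + 290b = 106.4.
Solving gives a = −0.36706, b = 0.32513.
|∇z| = √(a²+b²) = 0.49035, so dip δ = arctan(0.49035) = 26.12°.
True thickness = vertical thickness × cos δ = 39 × cos 26.12° = 35.0 m.

35.0 m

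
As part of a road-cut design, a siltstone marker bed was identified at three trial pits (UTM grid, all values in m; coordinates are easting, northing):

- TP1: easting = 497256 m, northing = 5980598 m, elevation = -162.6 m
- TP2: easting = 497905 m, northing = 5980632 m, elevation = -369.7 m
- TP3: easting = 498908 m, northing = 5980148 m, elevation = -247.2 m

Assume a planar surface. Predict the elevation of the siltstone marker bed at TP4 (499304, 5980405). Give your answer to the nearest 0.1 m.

Two edge vectors: TP1→TP2 = (649, 34, -207.1), TP1→TP3 = (1652, -450, -84.6).
Normal n = (TP1→TP2) × (TP1→TP3) = (-96071.4, -287223.8, -348218).
So ∂z/∂easting = −n_x/n_z = −0.275894411 and ∂z/∂northing = −n_y/n_z = −0.824839038.
Intercept c from TP1: -162.6 + 137190.15 + 4933030.70 = 5070058.25.
At (499304, 5980405): z = −137755.2 − 4932871.5 + 5070058.25 = -568.4 m.

-568.4 m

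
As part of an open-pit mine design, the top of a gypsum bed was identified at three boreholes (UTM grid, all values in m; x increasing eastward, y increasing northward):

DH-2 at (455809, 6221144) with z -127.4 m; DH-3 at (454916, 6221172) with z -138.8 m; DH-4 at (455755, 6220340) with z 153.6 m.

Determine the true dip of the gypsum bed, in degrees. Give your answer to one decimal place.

19.3°

Let the plane be z = a·x + b·y + c.
DH-3−DH-2: −893a + 28b = −11.4;  DH-4−DH-2: −54a − 804b = 281.
Solving gives a = 0.00180, b = −0.34962.
Gradient magnitude |∇z| = √(a² + b²) = √(0.00000 + 0.12224) = 0.34963.
True dip = arctan(0.34963) = 19.3°, dipping toward N (azimuth ≈ 360°).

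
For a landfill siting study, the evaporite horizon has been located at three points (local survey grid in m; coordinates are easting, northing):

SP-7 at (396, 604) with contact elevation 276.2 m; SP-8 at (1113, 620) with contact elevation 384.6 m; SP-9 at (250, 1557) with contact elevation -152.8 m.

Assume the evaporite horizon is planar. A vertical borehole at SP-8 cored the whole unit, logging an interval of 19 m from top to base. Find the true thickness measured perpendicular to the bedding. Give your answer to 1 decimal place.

Let the plane be z = a·easting + b·northing + c.
SP-8−SP-7: 717a + 16b = 108.4;  SP-9−SP-7: −146a + 953b = −429.
Solving gives a = 0.16068, b = −0.42554.
|∇z| = √(a²+b²) = 0.45487, so dip δ = arctan(0.45487) = 24.46°.
True thickness = vertical thickness × cos δ = 19 × cos 24.46° = 17.3 m.

17.3 m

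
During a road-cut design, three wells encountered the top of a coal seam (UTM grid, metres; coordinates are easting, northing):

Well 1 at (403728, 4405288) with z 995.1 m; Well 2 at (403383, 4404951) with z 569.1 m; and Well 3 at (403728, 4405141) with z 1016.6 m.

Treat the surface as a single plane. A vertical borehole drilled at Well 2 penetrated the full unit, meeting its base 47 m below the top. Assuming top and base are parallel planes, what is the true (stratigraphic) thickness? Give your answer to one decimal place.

27.5 m

Two edge vectors: Well 1→Well 2 = (-345, -337, -426), Well 1→Well 3 = (0, -147, 21.5).
Normal n = (Well 1→Well 2) × (Well 1→Well 3) = (-69867.5, 7417.5, 50715).
So ∂z/∂easting = −n_x/n_z = 1.37765 and ∂z/∂northing = −n_y/n_z = −0.14626.
|∇z| = √(a²+b²) = 1.38539, so dip δ = arctan(1.38539) = 54.18°.
True thickness = vertical thickness × cos δ = 47 × cos 54.18° = 27.5 m.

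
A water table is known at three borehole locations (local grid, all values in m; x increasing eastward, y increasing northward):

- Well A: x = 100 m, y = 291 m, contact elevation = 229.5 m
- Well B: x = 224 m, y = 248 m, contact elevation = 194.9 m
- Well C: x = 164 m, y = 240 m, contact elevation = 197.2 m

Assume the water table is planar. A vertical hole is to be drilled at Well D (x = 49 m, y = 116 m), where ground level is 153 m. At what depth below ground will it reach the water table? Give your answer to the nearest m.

6 m

Let the plane be z = a·x + b·y + c.
Well B−Well A: 124a − 43b = −34.6;  Well C−Well A: 64a − 51b = −32.3.
Solving gives a = −0.10518, b = 0.50134.
Then c = 229.5 − a·100 − b·291 = 94.13.
At (49, 116): z_contact = −5.2 + 58.2 + 94.13 = 147.1 m.
Depth below ground = 153 − 147.1 = 6 m.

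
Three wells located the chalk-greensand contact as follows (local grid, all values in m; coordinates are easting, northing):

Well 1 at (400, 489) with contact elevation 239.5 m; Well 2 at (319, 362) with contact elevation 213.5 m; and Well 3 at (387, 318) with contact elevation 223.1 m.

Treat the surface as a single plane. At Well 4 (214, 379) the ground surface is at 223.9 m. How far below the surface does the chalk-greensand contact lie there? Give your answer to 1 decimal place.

Two edge vectors: Well 1→Well 2 = (-81, -127, -26), Well 1→Well 3 = (-13, -171, -16.4).
Normal n = (Well 1→Well 2) × (Well 1→Well 3) = (-2363.2, -990.4, 12200).
So ∂z/∂easting = −n_x/n_z = 0.19370 and ∂z/∂northing = −n_y/n_z = 0.08118.
Intercept c from Well 1: 239.5 − 77.48 − 39.70 = 122.32.
At (214, 379): z_contact = 41.45 + 30.77 + 122.32 = 194.54 m.
Depth below ground = 223.9 − 194.54 = 29.4 m.

29.4 m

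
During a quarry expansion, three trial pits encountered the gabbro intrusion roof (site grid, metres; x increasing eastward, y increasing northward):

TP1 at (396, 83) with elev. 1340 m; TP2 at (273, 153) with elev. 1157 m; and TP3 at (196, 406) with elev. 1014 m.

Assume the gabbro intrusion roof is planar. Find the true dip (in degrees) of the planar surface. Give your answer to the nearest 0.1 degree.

Let the plane be z = a·x + b·y + c.
TP2−TP1: −123a + 70b = −183;  TP3−TP1: −200a + 323b = −326.
Solving gives a = 1.41043, b = −0.13596.
Gradient magnitude |∇z| = √(a² + b²) = √(1.98932 + 0.01848) = 1.41697.
True dip = arctan(1.41697) = 54.8°, dipping toward W (azimuth ≈ 276°).

54.8°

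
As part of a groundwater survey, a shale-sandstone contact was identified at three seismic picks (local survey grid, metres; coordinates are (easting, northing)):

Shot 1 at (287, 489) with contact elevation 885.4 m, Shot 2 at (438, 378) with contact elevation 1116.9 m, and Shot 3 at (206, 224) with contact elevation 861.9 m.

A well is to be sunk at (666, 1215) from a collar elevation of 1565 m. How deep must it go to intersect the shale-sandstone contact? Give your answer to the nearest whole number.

410 m

Two edge vectors: Shot 1→Shot 2 = (151, -111, 231.5), Shot 1→Shot 3 = (-81, -265, -23.5).
Normal n = (Shot 1→Shot 2) × (Shot 1→Shot 3) = (63956, -15203, -49006).
So ∂z/∂E = −n_x/n_z = 1.30506 and ∂z/∂N = −n_y/n_z = −0.31023.
Intercept c from Shot 1: 885.4 − 374.55 + 151.70 = 662.55.
At (666, 1215): z_contact = 869.2 − 376.9 + 662.55 = 1154.8 m.
Depth below ground = 1565 − 1154.8 = 410 m.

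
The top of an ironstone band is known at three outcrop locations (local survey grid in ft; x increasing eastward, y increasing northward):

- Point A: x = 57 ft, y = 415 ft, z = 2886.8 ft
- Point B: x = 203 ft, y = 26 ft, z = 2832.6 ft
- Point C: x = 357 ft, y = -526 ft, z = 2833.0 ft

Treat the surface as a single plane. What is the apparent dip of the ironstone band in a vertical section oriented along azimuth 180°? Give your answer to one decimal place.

22.1°

Let the plane be z = a·x + b·y + c.
Point B−Point A: 146a − 389b = −54.2;  Point C−Point A: 300a − 941b = −53.8.
Solving gives a = −1.45383, b = −0.40632.
Unit vector along 180° is (sin 180°, cos 180°) = (0.0000, -1.0000).
Slope in that direction = a·(0.0000) + b·(-1.0000) = 0.40632.
Apparent dip = arctan|0.40632| = 22.1° (true dip is 56.5°, so apparent ≤ true as expected).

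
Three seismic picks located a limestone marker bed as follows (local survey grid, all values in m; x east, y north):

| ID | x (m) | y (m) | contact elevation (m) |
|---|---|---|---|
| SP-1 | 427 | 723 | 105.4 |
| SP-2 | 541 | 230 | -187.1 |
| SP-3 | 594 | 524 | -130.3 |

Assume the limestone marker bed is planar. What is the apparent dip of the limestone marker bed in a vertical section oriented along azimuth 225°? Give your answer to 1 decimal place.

Two edge vectors: SP-1→SP-2 = (114, -493, -292.5), SP-1→SP-3 = (167, -199, -235.7).
Normal n = (SP-1→SP-2) × (SP-1→SP-3) = (57992.6, -21977.7, 59645).
So ∂z/∂x = −n_x/n_z = −0.97230 and ∂z/∂y = −n_y/n_z = 0.36848.
Unit vector along 225° is (sin 225°, cos 225°) = (-0.7071, -0.7071).
Slope in that direction = a·(-0.7071) + b·(-0.7071) = 0.42697.
Apparent dip = arctan|0.42697| = 23.1° (true dip is 46.1°, so apparent ≤ true as expected).

23.1°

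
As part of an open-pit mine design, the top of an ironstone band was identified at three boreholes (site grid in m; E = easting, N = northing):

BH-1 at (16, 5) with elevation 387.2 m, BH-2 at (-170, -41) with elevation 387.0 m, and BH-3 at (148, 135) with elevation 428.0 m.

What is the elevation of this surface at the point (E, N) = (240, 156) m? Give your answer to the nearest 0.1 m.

427.4 m

Two edge vectors: BH-1→BH-2 = (-186, -46, -0.2), BH-1→BH-3 = (132, 130, 40.8).
Normal n = (BH-1→BH-2) × (BH-1→BH-3) = (-1850.8, 7562.4, -18108).
So ∂z/∂E = −n_x/n_z = −0.10221 and ∂z/∂N = −n_y/n_z = 0.41763.
Intercept c from BH-1: 387.2 + 1.64 − 2.09 = 386.75.
At (240, 156): z = −24.5 + 65.1 + 386.75 = 427.4 m.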